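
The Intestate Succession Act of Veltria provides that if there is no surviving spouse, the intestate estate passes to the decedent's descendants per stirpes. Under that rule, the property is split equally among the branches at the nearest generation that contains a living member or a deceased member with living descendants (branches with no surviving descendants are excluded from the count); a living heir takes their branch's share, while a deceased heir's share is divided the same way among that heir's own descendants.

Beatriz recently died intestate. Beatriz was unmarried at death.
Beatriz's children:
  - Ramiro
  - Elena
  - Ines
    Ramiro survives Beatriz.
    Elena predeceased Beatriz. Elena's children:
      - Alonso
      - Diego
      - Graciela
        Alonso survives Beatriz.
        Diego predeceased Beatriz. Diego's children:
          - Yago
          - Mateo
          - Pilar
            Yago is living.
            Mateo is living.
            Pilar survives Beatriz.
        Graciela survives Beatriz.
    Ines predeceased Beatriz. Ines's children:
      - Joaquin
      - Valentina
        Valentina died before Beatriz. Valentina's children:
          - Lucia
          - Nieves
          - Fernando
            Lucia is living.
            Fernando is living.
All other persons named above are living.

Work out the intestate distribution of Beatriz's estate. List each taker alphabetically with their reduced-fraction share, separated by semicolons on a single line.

There is no surviving spouse, so the entire estate passes to Beatriz's descendants per stirpes.
The estate is divided into 3 equal shares of 1/3 among Ramiro, Elena, Ines.
Ramiro is living and takes 1/3.
Elena predeceased; the 1/3 allotted to Elena's branch passes to Elena's issue by representation.
The 1/3 is divided into 3 equal shares of 1/9 among Alonso, Diego, Graciela.
Alonso is living and takes 1/9.
Diego predeceased; the 1/9 allotted to Diego's branch passes to Diego's issue by representation.
The 1/9 is divided into 3 equal shares of 1/27 among Yago, Mateo, Pilar.
Yago is living and takes 1/27.
Mateo is living and takes 1/27.
Pilar is living and takes 1/27.
Graciela is living and takes 1/9.
Ines predeceased; the 1/3 allotted to Ines's branch passes to Ines's issue by representation.
The 1/3 is divided into 2 equal shares of 1/6 among Joaquin, Valentina.
Joaquin is living and takes 1/6.
Valentina predeceased; the 1/6 allotted to Valentina's branch passes to Valentina's issue by representation.
The 1/6 is divided into 3 equal shares of 1/18 among Lucia, Nieves, Fernando.
Lucia is living and takes 1/18.
Nieves is living and takes 1/18.
Fernando is living and takes 1/18.

Alonso 1/9; Fernando 1/18; Graciela 1/9; Joaquin 1/6; Lucia 1/18; Mateo 1/27; Nieves 1/18; Pilar 1/27; Ramiro 1/3; Yago 1/27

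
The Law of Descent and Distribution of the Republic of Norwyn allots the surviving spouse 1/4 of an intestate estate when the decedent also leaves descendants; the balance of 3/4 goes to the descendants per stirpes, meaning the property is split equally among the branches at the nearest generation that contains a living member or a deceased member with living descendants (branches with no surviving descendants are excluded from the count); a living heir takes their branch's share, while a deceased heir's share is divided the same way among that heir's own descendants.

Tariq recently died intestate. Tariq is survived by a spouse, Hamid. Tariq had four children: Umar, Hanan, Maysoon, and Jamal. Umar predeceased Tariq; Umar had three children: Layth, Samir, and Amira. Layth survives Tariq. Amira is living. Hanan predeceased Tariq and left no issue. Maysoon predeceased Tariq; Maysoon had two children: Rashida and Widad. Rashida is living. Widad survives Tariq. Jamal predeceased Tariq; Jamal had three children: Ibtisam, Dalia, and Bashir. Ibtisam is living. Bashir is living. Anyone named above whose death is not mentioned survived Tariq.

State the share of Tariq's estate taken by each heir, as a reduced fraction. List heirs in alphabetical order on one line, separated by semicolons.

Amira 1/12; Bashir 1/12; Dalia 1/12; Hamid 1/4; Ibtisam 1/12; Layth 1/12; Rashida 1/8; Samir 1/12; Widad 1/8

Hamid, as surviving spouse, takes 1/4.
The remaining 3/4 passes to Tariq's descendants per stirpes.
Hanan left no surviving issue, so that branch lapses and is disregarded.
The 3/4 is divided into 3 equal shares of 1/4 among Umar, Maysoon, Jamal.
Umar predeceased; the 1/4 allotted to Umar's branch passes to Umar's issue by representation.
The 1/4 is divided into 3 equal shares of 1/12 among Layth, Samir, Amira.
Layth is living and takes 1/12.
Samir is living and takes 1/12.
Amira is living and takes 1/12.
Maysoon predeceased; the 1/4 allotted to Maysoon's branch passes to Maysoon's issue by representation.
The 1/4 is divided into 2 equal shares of 1/8 among Rashida, Widad.
Rashida is living and takes 1/8.
Widad is living and takes 1/8.
Jamal predeceased; the 1/4 allotted to Jamal's branch passes to Jamal's issue by representation.
The 1/4 is divided into 3 equal shares of 1/12 among Ibtisam, Dalia, Bashir.
Ibtisam is living and takes 1/12.
Dalia is living and takes 1/12.
Bashir is living and takes 1/12.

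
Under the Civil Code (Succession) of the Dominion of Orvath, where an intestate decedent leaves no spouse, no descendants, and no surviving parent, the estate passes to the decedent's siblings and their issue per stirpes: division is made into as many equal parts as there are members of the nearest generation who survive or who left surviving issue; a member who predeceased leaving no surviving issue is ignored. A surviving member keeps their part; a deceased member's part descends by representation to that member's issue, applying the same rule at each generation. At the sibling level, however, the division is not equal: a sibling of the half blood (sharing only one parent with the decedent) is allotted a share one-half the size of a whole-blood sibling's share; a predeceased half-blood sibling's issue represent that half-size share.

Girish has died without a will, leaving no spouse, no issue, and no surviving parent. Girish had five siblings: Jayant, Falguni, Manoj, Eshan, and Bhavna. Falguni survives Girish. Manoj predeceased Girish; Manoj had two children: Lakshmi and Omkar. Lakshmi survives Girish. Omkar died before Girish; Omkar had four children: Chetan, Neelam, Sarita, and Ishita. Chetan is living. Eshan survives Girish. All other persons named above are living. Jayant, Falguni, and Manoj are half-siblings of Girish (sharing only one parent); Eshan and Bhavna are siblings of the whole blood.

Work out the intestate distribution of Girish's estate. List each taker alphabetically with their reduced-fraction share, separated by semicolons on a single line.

Bhavna 2/7; Chetan 1/56; Eshan 2/7; Falguni 1/7; Ishita 1/56; Jayant 1/7; Lakshmi 1/14; Neelam 1/56; Sarita 1/56

No spouse, descendants, or parent survives, so the estate passes to Girish's siblings per stirpes.
Half-blood siblings count for one-half the weight of whole-blood siblings at the initial division.
Dividing 1 in proportion to weights (total weight 7/2): Jayant (weight 1/2) → 1/7; Falguni (weight 1/2) → 1/7; Manoj (weight 1/2) → 1/7; Eshan (weight 1) → 2/7; Bhavna (weight 1) → 2/7.
Jayant is living and takes 1/7.
Falguni is living and takes 1/7.
Manoj predeceased; the 1/7 allotted to Manoj's branch passes to Manoj's issue by representation.
The 1/7 is divided into 2 equal shares of 1/14 among Lakshmi, Omkar.
Lakshmi is living and takes 1/14.
Omkar predeceased; the 1/14 allotted to Omkar's branch passes to Omkar's issue by representation.
The 1/14 is divided into 4 equal shares of 1/56 among Chetan, Neelam, Sarita, Ishita.
Chetan is living and takes 1/56.
Neelam is living and takes 1/56.
Sarita is living and takes 1/56.
Ishita is living and takes 1/56.
Eshan is living and takes 2/7.
Bhavna is living and takes 2/7.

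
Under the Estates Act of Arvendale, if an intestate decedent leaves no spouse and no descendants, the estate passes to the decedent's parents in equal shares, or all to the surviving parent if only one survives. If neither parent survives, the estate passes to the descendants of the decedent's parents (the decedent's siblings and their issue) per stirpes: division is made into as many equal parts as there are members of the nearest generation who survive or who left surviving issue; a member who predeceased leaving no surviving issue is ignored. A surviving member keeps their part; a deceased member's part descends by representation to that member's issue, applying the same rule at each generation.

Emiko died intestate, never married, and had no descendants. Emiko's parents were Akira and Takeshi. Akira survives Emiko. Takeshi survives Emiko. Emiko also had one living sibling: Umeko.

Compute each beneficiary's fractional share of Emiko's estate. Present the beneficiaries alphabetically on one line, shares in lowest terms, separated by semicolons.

Akira 1/2; Takeshi 1/2

Both parents survive, so Akira and Takeshi each take 1/2. The siblings take nothing because a surviving parent has priority.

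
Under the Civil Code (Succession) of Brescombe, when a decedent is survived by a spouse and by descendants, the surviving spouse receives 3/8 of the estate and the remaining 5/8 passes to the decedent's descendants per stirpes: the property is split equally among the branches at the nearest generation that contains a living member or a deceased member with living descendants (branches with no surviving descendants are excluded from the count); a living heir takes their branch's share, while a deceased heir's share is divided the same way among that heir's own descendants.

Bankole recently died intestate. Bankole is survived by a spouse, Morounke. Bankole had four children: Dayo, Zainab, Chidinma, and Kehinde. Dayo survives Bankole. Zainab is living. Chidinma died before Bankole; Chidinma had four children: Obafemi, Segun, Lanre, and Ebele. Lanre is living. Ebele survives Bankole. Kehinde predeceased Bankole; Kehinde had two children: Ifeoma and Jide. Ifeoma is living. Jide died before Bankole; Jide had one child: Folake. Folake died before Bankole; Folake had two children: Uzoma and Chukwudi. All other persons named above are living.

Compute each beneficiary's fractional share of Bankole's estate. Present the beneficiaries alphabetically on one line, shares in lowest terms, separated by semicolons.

Morounke, as surviving spouse, takes 3/8.
The remaining 5/8 passes to Bankole's descendants per stirpes.
The 5/8 is divided into 4 equal shares of 5/32 among Dayo, Zainab, Chidinma, Kehinde.
Dayo is living and takes 5/32.
Zainab is living and takes 5/32.
Chidinma predeceased; the 5/32 allotted to Chidinma's branch passes to Chidinma's issue by representation.
The 5/32 is divided into 4 equal shares of 5/128 among Obafemi, Segun, Lanre, Ebele.
Obafemi is living and takes 5/128.
Segun is living and takes 5/128.
Lanre is living and takes 5/128.
Ebele is living and takes 5/128.
Kehinde predeceased; the 5/32 allotted to Kehinde's branch passes to Kehinde's issue by representation.
The 5/32 is divided into 2 equal shares of 5/64 among Ifeoma, Jide.
Ifeoma is living and takes 5/64.
Jide predeceased; the 5/64 allotted to Jide's branch passes to Jide's issue by representation.
Folake's line is the sole branch at this level, so the full 5/64 passes to Folake's issue by representation.
The 5/64 is divided into 2 equal shares of 5/128 among Uzoma, Chukwudi.
Uzoma is living and takes 5/128.
Chukwudi is living and takes 5/128.

Chukwudi 5/128; Dayo 5/32; Ebele 5/128; Ifeoma 5/64; Lanre 5/128; Morounke 3/8; Obafemi 5/128; Segun 5/128; Uzoma 5/128; Zainab 5/32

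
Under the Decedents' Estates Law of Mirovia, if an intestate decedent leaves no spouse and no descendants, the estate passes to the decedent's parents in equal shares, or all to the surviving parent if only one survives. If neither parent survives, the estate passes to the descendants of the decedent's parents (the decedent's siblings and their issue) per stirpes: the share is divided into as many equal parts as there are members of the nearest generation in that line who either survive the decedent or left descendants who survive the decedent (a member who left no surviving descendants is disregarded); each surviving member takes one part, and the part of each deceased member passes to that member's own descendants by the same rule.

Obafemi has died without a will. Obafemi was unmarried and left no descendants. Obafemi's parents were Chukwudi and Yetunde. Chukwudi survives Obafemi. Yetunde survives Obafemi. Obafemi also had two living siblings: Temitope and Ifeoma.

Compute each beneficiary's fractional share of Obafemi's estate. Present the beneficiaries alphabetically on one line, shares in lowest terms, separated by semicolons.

Both parents survive, so Chukwudi and Yetunde each take 1/2. The siblings take nothing because a surviving parent has priority.

Chukwudi 1/2; Yetunde 1/2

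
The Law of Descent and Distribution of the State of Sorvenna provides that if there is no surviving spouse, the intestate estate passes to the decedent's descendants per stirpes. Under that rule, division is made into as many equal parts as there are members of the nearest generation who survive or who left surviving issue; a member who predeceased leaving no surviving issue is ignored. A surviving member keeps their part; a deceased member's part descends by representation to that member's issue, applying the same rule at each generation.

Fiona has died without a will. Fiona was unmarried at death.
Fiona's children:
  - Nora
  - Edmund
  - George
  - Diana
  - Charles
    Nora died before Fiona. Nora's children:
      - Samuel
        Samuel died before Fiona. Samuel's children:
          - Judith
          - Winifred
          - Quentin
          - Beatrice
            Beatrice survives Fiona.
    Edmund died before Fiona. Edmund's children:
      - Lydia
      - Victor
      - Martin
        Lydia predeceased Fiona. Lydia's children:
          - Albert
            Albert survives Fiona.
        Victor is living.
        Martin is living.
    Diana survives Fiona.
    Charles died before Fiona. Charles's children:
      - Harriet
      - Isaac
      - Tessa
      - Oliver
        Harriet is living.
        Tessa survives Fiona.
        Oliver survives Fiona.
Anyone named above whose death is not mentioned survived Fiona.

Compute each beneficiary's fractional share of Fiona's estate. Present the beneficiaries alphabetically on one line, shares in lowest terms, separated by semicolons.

There is no surviving spouse, so the entire estate passes to Fiona's descendants per stirpes.
The estate is divided into 5 equal shares of 1/5 among Nora, Edmund, George, Diana, Charles.
Nora predeceased; the 1/5 allotted to Nora's branch passes to Nora's issue by representation.
Samuel's line is the sole branch at this level, so the full 1/5 passes to Samuel's issue by representation.
The 1/5 is divided into 4 equal shares of 1/20 among Judith, Winifred, Quentin, Beatrice.
Judith is living and takes 1/20.
Winifred is living and takes 1/20.
Quentin is living and takes 1/20.
Beatrice is living and takes 1/20.
Edmund predeceased; the 1/5 allotted to Edmund's branch passes to Edmund's issue by representation.
The 1/5 is divided into 3 equal shares of 1/15 among Lydia, Victor, Martin.
Lydia predeceased; the 1/15 allotted to Lydia's branch passes to Lydia's issue by representation.
Albert is the sole taker at this level and receives the full 1/15.
Victor is living and takes 1/15.
Martin is living and takes 1/15.
George is living and takes 1/5.
Diana is living and takes 1/5.
Charles predeceased; the 1/5 allotted to Charles's branch passes to Charles's issue by representation.
The 1/5 is divided into 4 equal shares of 1/20 among Harriet, Isaac, Tessa, Oliver.
Harriet is living and takes 1/20.
Isaac is living and takes 1/20.
Tessa is living and takes 1/20.
Oliver is living and takes 1/20.

Albert 1/15; Beatrice 1/20; Diana 1/5; George 1/5; Harriet 1/20; Isaac 1/20; Judith 1/20; Martin 1/15; Oliver 1/20; Quentin 1/20; Tessa 1/20; Victor 1/15; Winifred 1/20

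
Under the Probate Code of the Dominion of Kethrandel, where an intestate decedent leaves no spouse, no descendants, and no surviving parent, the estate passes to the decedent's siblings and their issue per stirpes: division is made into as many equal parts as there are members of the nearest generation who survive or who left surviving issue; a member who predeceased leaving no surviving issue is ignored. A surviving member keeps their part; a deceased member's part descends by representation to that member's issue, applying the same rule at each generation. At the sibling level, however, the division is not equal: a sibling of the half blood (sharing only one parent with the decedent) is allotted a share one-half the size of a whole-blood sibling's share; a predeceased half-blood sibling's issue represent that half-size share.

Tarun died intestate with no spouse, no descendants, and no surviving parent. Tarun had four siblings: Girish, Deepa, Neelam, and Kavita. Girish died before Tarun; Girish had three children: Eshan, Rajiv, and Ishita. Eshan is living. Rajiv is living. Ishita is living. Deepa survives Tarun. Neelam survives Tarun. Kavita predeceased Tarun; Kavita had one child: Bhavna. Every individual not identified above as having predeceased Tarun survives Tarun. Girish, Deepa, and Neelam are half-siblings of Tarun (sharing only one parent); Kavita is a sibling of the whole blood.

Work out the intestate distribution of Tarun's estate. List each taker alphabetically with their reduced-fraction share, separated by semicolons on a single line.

Bhavna 2/5; Deepa 1/5; Eshan 1/15; Ishita 1/15; Neelam 1/5; Rajiv 1/15

No spouse, descendants, or parent survives, so the estate passes to Tarun's siblings per stirpes.
Half-blood siblings count for one-half the weight of whole-blood siblings at the initial division.
Dividing 1 in proportion to weights (total weight 5/2): Girish (weight 1/2) → 1/5; Deepa (weight 1/2) → 1/5; Neelam (weight 1/2) → 1/5; Kavita (weight 1) → 2/5.
Girish predeceased; the 1/5 allotted to Girish's branch passes to Girish's issue by representation.
The 1/5 is divided into 3 equal shares of 1/15 among Eshan, Rajiv, Ishita.
Eshan is living and takes 1/15.
Rajiv is living and takes 1/15.
Ishita is living and takes 1/15.
Deepa is living and takes 1/5.
Neelam is living and takes 1/5.
Kavita predeceased; the 2/5 allotted to Kavita's branch passes to Kavita's issue by representation.
Bhavna is the sole taker at this level and receives the full 2/5.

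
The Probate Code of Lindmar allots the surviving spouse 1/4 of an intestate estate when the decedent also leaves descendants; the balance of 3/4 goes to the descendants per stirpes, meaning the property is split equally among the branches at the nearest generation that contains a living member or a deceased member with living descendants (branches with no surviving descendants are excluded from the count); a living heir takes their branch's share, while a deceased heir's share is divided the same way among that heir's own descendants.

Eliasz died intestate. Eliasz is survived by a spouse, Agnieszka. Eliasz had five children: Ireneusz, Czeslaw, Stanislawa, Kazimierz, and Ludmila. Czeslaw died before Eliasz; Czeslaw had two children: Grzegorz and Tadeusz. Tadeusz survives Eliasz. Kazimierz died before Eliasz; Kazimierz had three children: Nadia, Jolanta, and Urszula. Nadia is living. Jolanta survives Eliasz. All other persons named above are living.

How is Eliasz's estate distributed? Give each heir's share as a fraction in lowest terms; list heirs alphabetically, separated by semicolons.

Agnieszka 1/4; Grzegorz 3/40; Ireneusz 3/20; Jolanta 1/20; Ludmila 3/20; Nadia 1/20; Stanislawa 3/20; Tadeusz 3/40; Urszula 1/20

Agnieszka, as surviving spouse, takes 1/4.
The remaining 3/4 passes to Eliasz's descendants per stirpes.
The 3/4 is divided into 5 equal shares of 3/20 among Ireneusz, Czeslaw, Stanislawa, Kazimierz, Ludmila.
Ireneusz is living and takes 3/20.
Czeslaw predeceased; the 3/20 allotted to Czeslaw's branch passes to Czeslaw's issue by representation.
The 3/20 is divided into 2 equal shares of 3/40 among Grzegorz, Tadeusz.
Grzegorz is living and takes 3/40.
Tadeusz is living and takes 3/40.
Stanislawa is living and takes 3/20.
Kazimierz predeceased; the 3/20 allotted to Kazimierz's branch passes to Kazimierz's issue by representation.
The 3/20 is divided into 3 equal shares of 1/20 among Nadia, Jolanta, Urszula.
Nadia is living and takes 1/20.
Jolanta is living and takes 1/20.
Urszula is living and takes 1/20.
Ludmila is living and takes 3/20.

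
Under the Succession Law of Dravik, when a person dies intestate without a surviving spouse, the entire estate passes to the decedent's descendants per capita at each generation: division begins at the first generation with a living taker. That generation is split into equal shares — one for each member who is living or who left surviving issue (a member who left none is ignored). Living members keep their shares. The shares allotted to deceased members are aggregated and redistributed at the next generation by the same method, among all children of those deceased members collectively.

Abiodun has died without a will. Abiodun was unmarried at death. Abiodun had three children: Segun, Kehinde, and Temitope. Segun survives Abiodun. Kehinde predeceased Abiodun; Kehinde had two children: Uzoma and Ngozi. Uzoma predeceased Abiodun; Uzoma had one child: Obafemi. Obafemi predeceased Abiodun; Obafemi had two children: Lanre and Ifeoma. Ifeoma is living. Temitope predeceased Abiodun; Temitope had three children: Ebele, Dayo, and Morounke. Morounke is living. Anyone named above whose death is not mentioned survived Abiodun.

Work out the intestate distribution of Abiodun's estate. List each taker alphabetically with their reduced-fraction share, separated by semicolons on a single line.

Dayo 2/15; Ebele 2/15; Ifeoma 1/15; Lanre 1/15; Morounke 2/15; Ngozi 2/15; Segun 1/3

There is no surviving spouse, so the entire estate passes to Abiodun's descendants per capita at each generation.
At generation 1 (Segun, Kehinde, Temitope) there are 3 shares of (1)/3 = 1/3 each.
Living: Segun — each takes 1/3.
Deceased: Kehinde and Temitope. Their combined 2/3 is pooled and carried to generation 2.
At generation 2 (Uzoma, Ngozi, Ebele, Dayo, Morounke) there are 5 shares of (2/3)/5 = 2/15 each.
Living: Ngozi, Ebele, Dayo, and Morounke — each takes 2/15.
Deceased: Uzoma. That 2/15 share is carried to generation 3.
At generation 3 (Obafemi) there are 1 shares of (2/15)/1 = 2/15 each.
Deceased: Obafemi. That 2/15 share is carried to generation 4.
At generation 4 (Lanre, Ifeoma) there are 2 shares of (2/15)/2 = 1/15 each.
Living: Lanre and Ifeoma — each takes 1/15.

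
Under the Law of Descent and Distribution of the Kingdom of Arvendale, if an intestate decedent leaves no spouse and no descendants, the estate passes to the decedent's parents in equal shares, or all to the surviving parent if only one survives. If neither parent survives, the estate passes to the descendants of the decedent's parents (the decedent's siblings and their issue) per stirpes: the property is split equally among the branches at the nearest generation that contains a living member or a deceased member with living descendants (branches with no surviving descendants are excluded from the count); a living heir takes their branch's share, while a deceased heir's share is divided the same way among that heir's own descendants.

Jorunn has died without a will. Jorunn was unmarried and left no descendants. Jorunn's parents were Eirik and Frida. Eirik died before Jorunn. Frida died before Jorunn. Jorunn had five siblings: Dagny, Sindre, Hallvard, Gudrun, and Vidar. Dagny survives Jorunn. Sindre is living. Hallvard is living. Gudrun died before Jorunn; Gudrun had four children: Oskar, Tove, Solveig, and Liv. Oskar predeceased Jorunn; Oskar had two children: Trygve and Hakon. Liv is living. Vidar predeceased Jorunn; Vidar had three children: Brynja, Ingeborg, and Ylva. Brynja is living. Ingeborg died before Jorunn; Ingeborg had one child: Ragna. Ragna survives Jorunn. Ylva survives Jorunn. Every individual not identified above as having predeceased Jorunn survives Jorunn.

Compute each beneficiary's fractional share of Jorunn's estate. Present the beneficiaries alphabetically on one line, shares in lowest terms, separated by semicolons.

Neither parent survives and there are no descendants, so the estate passes to Jorunn's siblings and their issue per stirpes.
The estate is divided into 5 equal shares of 1/5 among Dagny, Sindre, Hallvard, Gudrun, Vidar.
Dagny is living and takes 1/5.
Sindre is living and takes 1/5.
Hallvard is living and takes 1/5.
Gudrun predeceased; the 1/5 allotted to Gudrun's branch passes to Gudrun's issue by representation.
The 1/5 is divided into 4 equal shares of 1/20 among Oskar, Tove, Solveig, Liv.
Oskar predeceased; the 1/20 allotted to Oskar's branch passes to Oskar's issue by representation.
The 1/20 is divided into 2 equal shares of 1/40 among Trygve, Hakon.
Trygve is living and takes 1/40.
Hakon is living and takes 1/40.
Tove is living and takes 1/20.
Solveig is living and takes 1/20.
Liv is living and takes 1/20.
Vidar predeceased; the 1/5 allotted to Vidar's branch passes to Vidar's issue by representation.
The 1/5 is divided into 3 equal shares of 1/15 among Brynja, Ingeborg, Ylva.
Brynja is living and takes 1/15.
Ingeborg predeceased; the 1/15 allotted to Ingeborg's branch passes to Ingeborg's issue by representation.
Ragna is the sole taker at this level and receives the full 1/15.
Ylva is living and takes 1/15.

Brynja 1/15; Dagny 1/5; Hakon 1/40; Hallvard 1/5; Liv 1/20; Ragna 1/15; Sindre 1/5; Solveig 1/20; Tove 1/20; Trygve 1/40; Ylva 1/15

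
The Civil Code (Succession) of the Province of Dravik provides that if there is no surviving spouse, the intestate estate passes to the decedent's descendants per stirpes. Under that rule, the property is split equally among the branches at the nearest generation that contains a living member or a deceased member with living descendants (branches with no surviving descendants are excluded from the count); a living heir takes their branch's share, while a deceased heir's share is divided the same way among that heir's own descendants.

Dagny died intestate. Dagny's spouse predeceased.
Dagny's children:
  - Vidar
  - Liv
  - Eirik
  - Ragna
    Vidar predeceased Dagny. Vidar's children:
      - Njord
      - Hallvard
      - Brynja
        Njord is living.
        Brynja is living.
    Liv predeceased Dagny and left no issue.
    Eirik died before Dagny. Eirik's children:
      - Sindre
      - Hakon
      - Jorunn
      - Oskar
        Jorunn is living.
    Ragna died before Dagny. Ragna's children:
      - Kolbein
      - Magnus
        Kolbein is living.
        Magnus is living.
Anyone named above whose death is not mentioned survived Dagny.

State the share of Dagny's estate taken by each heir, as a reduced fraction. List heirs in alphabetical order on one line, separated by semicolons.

Brynja 1/9; Hakon 1/12; Hallvard 1/9; Jorunn 1/12; Kolbein 1/6; Magnus 1/6; Njord 1/9; Oskar 1/12; Sindre 1/12

There is no surviving spouse, so the entire estate passes to Dagny's descendants per stirpes.
Liv left no surviving issue, so that branch lapses and is disregarded.
The estate is divided into 3 equal shares of 1/3 among Vidar, Eirik, Ragna.
Vidar predeceased; the 1/3 allotted to Vidar's branch passes to Vidar's issue by representation.
The 1/3 is divided into 3 equal shares of 1/9 among Njord, Hallvard, Brynja.
Njord is living and takes 1/9.
Hallvard is living and takes 1/9.
Brynja is living and takes 1/9.
Eirik predeceased; the 1/3 allotted to Eirik's branch passes to Eirik's issue by representation.
The 1/3 is divided into 4 equal shares of 1/12 among Sindre, Hakon, Jorunn, Oskar.
Sindre is living and takes 1/12.
Hakon is living and takes 1/12.
Jorunn is living and takes 1/12.
Oskar is living and takes 1/12.
Ragna predeceased; the 1/3 allotted to Ragna's branch passes to Ragna's issue by representation.
The 1/3 is divided into 2 equal shares of 1/6 among Kolbein, Magnus.
Kolbein is living and takes 1/6.
Magnus is living and takes 1/6.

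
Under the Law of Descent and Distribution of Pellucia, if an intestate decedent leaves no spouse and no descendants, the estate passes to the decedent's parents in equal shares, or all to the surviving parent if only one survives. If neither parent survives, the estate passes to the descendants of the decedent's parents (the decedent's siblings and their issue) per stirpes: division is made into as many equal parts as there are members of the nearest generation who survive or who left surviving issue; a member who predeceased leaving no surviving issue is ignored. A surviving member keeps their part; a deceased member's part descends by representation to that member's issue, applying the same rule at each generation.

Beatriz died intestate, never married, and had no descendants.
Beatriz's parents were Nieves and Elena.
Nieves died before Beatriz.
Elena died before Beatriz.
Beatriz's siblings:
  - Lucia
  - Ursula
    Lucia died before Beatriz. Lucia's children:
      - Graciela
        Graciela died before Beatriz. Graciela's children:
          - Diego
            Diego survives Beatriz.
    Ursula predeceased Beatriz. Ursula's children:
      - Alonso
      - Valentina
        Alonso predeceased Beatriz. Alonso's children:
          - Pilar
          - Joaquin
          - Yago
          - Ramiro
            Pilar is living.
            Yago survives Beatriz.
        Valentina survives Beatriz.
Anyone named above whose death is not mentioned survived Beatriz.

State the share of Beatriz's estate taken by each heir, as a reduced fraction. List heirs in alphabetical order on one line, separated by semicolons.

Diego 1/2; Joaquin 1/16; Pilar 1/16; Ramiro 1/16; Valentina 1/4; Yago 1/16

Neither parent survives and there are no descendants, so the estate passes to Beatriz's siblings and their issue per stirpes.
The estate is divided into 2 equal shares of 1/2 among Lucia, Ursula.
Lucia predeceased; the 1/2 allotted to Lucia's branch passes to Lucia's issue by representation.
Graciela's line is the sole branch at this level, so the full 1/2 passes to Graciela's issue by representation.
Diego is the sole taker at this level and receives the full 1/2.
Ursula predeceased; the 1/2 allotted to Ursula's branch passes to Ursula's issue by representation.
The 1/2 is divided into 2 equal shares of 1/4 among Alonso, Valentina.
Alonso predeceased; the 1/4 allotted to Alonso's branch passes to Alonso's issue by representation.
The 1/4 is divided into 4 equal shares of 1/16 among Pilar, Joaquin, Yago, Ramiro.
Pilar is living and takes 1/16.
Joaquin is living and takes 1/16.
Yago is living and takes 1/16.
Ramiro is living and takes 1/16.
Valentina is living and takes 1/4.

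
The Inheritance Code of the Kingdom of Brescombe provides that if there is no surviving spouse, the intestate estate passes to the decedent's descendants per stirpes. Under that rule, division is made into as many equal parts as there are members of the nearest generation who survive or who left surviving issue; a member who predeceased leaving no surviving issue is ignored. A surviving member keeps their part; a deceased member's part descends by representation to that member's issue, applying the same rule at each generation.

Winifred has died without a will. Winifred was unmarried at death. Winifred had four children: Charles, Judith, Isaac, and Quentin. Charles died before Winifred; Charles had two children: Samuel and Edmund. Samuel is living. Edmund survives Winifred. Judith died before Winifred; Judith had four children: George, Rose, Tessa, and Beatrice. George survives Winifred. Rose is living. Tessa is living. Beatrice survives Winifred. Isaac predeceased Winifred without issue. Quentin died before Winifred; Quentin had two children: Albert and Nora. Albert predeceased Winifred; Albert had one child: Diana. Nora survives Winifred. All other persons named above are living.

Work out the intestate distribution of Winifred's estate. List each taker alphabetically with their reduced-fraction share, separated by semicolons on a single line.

Beatrice 1/12; Diana 1/6; Edmund 1/6; George 1/12; Nora 1/6; Rose 1/12; Samuel 1/6; Tessa 1/12

There is no surviving spouse, so the entire estate passes to Winifred's descendants per stirpes.
Isaac left no surviving issue, so that branch lapses and is disregarded.
The estate is divided into 3 equal shares of 1/3 among Charles, Judith, Quentin.
Charles predeceased; the 1/3 allotted to Charles's branch passes to Charles's issue by representation.
The 1/3 is divided into 2 equal shares of 1/6 among Samuel, Edmund.
Samuel is living and takes 1/6.
Edmund is living and takes 1/6.
Judith predeceased; the 1/3 allotted to Judith's branch passes to Judith's issue by representation.
The 1/3 is divided into 4 equal shares of 1/12 among George, Rose, Tessa, Beatrice.
George is living and takes 1/12.
Rose is living and takes 1/12.
Tessa is living and takes 1/12.
Beatrice is living and takes 1/12.
Quentin predeceased; the 1/3 allotted to Quentin's branch passes to Quentin's issue by representation.
The 1/3 is divided into 2 equal shares of 1/6 among Albert, Nora.
Albert predeceased; the 1/6 allotted to Albert's branch passes to Albert's issue by representation.
Diana is the sole taker at this level and receives the full 1/6.
Nora is living and takes 1/6.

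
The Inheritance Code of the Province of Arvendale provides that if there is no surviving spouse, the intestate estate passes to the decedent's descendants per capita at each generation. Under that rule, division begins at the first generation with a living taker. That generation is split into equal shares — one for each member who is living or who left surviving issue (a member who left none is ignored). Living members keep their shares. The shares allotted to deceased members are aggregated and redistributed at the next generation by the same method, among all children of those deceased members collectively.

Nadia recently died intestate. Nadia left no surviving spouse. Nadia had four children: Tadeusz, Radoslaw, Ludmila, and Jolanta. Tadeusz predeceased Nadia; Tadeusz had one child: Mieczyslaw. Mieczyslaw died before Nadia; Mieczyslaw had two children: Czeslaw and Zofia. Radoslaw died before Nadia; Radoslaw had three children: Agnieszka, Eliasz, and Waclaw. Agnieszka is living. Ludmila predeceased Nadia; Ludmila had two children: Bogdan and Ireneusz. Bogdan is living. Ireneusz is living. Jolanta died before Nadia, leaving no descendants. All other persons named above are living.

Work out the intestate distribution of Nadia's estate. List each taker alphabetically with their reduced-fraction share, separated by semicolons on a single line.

Agnieszka 1/6; Bogdan 1/6; Czeslaw 1/12; Eliasz 1/6; Ireneusz 1/6; Waclaw 1/6; Zofia 1/12

There is no surviving spouse, so the entire estate passes to Nadia's descendants per capita at each generation.
No one at generation 1 (Tadeusz, Radoslaw, Ludmila) is living; moving to the next generation.
At generation 2 (Mieczyslaw, Agnieszka, Eliasz, Waclaw, Bogdan, Ireneusz) there are 6 shares of (1)/6 = 1/6 each.
Living: Agnieszka, Eliasz, Waclaw, Bogdan, and Ireneusz — each takes 1/6.
Deceased: Mieczyslaw. That 1/6 share is carried to generation 3.
At generation 3 (Czeslaw, Zofia) there are 2 shares of (1/6)/2 = 1/12 each.
Living: Czeslaw and Zofia — each takes 1/12.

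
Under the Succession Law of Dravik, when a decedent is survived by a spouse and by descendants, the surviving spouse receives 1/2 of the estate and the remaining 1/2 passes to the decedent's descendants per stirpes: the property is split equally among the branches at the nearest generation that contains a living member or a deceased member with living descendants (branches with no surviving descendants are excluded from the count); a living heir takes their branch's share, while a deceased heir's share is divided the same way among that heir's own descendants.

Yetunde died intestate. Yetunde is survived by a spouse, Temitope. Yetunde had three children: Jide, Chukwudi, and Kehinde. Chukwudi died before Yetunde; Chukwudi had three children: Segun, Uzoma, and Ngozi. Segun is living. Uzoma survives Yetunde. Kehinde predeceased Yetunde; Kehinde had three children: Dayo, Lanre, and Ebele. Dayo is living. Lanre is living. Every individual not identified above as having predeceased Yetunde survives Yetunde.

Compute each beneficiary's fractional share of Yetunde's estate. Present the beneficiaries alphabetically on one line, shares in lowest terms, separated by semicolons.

Temitope, as surviving spouse, takes 1/2.
The remaining 1/2 passes to Yetunde's descendants per stirpes.
The 1/2 is divided into 3 equal shares of 1/6 among Jide, Chukwudi, Kehinde.
Jide is living and takes 1/6.
Chukwudi predeceased; the 1/6 allotted to Chukwudi's branch passes to Chukwudi's issue by representation.
The 1/6 is divided into 3 equal shares of 1/18 among Segun, Uzoma, Ngozi.
Segun is living and takes 1/18.
Uzoma is living and takes 1/18.
Ngozi is living and takes 1/18.
Kehinde predeceased; the 1/6 allotted to Kehinde's branch passes to Kehinde's issue by representation.
The 1/6 is divided into 3 equal shares of 1/18 among Dayo, Lanre, Ebele.
Dayo is living and takes 1/18.
Lanre is living and takes 1/18.
Ebele is living and takes 1/18.

Dayo 1/18; Ebele 1/18; Jide 1/6; Lanre 1/18; Ngozi 1/18; Segun 1/18; Temitope 1/2; Uzoma 1/18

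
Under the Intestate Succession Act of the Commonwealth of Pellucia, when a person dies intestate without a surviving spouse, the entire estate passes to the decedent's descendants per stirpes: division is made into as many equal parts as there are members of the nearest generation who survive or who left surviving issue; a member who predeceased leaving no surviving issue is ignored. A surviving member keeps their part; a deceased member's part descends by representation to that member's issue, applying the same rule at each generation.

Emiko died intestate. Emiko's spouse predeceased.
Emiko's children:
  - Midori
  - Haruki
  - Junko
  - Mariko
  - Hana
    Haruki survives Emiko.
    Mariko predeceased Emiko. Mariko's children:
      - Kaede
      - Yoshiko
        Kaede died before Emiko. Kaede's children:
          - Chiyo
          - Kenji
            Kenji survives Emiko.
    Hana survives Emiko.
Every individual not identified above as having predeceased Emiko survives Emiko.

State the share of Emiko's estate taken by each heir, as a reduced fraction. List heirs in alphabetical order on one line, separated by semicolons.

Chiyo 1/20; Hana 1/5; Haruki 1/5; Junko 1/5; Kenji 1/20; Midori 1/5; Yoshiko 1/10

There is no surviving spouse, so the entire estate passes to Emiko's descendants per stirpes.
The estate is divided into 5 equal shares of 1/5 among Midori, Haruki, Junko, Mariko, Hana.
Midori is living and takes 1/5.
Haruki is living and takes 1/5.
Junko is living and takes 1/5.
Mariko predeceased; the 1/5 allotted to Mariko's branch passes to Mariko's issue by representation.
The 1/5 is divided into 2 equal shares of 1/10 among Kaede, Yoshiko.
Kaede predeceased; the 1/10 allotted to Kaede's branch passes to Kaede's issue by representation.
The 1/10 is divided into 2 equal shares of 1/20 among Chiyo, Kenji.
Chiyo is living and takes 1/20.
Kenji is living and takes 1/20.
Yoshiko is living and takes 1/10.
Hana is living and takes 1/5.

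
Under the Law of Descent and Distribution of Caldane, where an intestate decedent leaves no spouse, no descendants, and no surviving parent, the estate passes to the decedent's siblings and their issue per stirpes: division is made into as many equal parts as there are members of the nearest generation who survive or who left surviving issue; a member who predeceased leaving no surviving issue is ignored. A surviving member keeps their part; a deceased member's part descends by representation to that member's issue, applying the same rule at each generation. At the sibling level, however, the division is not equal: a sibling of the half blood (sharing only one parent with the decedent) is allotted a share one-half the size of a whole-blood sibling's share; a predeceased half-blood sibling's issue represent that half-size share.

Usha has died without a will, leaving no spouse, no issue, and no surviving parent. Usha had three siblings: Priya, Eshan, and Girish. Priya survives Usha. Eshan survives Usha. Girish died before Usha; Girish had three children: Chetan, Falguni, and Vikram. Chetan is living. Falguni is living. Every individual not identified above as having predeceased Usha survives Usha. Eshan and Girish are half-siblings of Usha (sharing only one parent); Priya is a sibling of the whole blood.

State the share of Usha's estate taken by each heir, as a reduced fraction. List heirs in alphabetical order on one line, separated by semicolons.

No spouse, descendants, or parent survives, so the estate passes to Usha's siblings per stirpes.
Half-blood siblings count for one-half the weight of whole-blood siblings at the initial division.
Dividing 1 in proportion to weights (total weight 2): Priya (weight 1) → 1/2; Eshan (weight 1/2) → 1/4; Girish (weight 1/2) → 1/4.
Priya is living and takes 1/2.
Eshan is living and takes 1/4.
Girish predeceased; the 1/4 allotted to Girish's branch passes to Girish's issue by representation.
The 1/4 is divided into 3 equal shares of 1/12 among Chetan, Falguni, Vikram.
Chetan is living and takes 1/12.
Falguni is living and takes 1/12.
Vikram is living and takes 1/12.

Chetan 1/12; Eshan 1/4; Falguni 1/12; Priya 1/2; Vikram 1/12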